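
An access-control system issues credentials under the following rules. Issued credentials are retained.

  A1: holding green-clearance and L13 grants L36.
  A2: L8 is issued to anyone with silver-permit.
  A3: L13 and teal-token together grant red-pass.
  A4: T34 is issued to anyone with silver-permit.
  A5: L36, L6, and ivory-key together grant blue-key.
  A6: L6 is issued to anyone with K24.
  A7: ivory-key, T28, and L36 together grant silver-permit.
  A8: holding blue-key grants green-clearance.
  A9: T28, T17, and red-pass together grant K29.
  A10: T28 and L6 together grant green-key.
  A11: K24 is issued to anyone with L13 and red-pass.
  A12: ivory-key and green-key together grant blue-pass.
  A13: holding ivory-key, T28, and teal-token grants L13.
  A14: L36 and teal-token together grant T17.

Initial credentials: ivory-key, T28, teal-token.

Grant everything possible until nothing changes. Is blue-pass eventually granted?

Yes

Holding ivory-key, T28, and teal-token grants L13 (A13).
Holding L13 and teal-token grants red-pass (A3).
Holding L13 and red-pass grants K24 (A11).
Holding K24 grants L6 (A6).
Holding T28 and L6 grants green-key (A10).
Holding ivory-key and green-key grants blue-pass (A12).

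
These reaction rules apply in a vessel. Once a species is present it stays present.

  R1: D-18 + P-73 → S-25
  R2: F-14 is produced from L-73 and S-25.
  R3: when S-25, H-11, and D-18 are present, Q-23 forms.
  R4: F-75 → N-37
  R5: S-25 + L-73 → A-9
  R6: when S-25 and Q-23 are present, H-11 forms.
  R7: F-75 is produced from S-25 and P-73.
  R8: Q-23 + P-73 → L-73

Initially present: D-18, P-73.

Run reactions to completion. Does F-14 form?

F-14 would need L-73 and S-25 (R2), but L-73 never forms.

No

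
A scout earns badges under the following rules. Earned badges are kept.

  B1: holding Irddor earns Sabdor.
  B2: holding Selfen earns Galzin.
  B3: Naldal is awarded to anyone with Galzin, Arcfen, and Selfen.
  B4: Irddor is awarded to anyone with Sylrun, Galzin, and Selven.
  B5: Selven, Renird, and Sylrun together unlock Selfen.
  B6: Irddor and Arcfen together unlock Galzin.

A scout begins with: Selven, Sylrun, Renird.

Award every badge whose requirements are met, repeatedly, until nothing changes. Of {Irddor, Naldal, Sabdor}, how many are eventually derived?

With Selven, Renird, and Sylrun, Selfen is earned (B5).
With Selfen, Galzin is earned (B2).
With Sylrun, Galzin, and Selven, Irddor is earned (B4).
With Irddor, Sabdor is earned (B1).
Irddor: reached.
Naldal would need Galzin, Arcfen, and Selfen (B3), but Arcfen is never earned.
Sabdor: reached.
Reached: Irddor and Sabdor — 2 of the 3.

2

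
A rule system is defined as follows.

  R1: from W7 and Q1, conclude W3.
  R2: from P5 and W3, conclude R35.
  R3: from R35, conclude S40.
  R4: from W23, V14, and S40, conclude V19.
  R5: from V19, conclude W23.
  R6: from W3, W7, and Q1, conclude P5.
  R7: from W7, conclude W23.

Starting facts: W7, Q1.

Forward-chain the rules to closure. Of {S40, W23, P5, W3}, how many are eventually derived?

From W7 and Q1, R1 gives W3.
W7 holds, so W23 follows (R7).
From W3, W7, and Q1, R6 gives P5.
P5 and W3 hold, so R35 follows (R2).
R35 holds, so S40 follows (R3).
S40: reached.
W23: reached.
P5: reached.
W3: reached.
All 4 are reached.

4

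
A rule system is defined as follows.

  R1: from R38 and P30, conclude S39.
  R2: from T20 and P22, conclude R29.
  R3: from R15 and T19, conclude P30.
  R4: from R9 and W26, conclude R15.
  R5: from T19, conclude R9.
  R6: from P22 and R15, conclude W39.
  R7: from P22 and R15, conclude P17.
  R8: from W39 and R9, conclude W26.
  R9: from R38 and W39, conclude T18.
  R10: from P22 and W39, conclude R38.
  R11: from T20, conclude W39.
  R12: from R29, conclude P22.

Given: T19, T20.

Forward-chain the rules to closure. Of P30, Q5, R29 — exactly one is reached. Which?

P30

T19 holds, so R9 follows (R5).
From T20, R11 gives W39.
W39 and R9 hold, so W26 follows (R8).
R9 and W26 hold, so R15 follows (R4).
From R15 and T19, R3 gives P30.
R29 would need T20 and P22 (R2), but P22 is never established. No rule produces Q5, and it is not given.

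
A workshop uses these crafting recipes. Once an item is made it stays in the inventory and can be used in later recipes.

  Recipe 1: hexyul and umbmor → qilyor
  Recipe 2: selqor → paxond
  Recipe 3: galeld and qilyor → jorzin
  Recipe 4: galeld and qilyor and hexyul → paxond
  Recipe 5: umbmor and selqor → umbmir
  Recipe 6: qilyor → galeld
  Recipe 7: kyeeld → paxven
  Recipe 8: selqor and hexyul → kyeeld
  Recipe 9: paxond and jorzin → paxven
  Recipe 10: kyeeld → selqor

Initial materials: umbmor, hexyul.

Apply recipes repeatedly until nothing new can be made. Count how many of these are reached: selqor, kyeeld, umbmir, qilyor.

hexyul and umbmor → qilyor (Recipe 1).
selqor would need kyeeld (Recipe 10), but kyeeld is never obtained.
kyeeld would need selqor and hexyul (Recipe 8), but selqor is never obtained.
umbmir would need umbmor and selqor (Recipe 5), but selqor is never obtained.
qilyor: reached.
Reached: qilyor — 1 of the 4.

1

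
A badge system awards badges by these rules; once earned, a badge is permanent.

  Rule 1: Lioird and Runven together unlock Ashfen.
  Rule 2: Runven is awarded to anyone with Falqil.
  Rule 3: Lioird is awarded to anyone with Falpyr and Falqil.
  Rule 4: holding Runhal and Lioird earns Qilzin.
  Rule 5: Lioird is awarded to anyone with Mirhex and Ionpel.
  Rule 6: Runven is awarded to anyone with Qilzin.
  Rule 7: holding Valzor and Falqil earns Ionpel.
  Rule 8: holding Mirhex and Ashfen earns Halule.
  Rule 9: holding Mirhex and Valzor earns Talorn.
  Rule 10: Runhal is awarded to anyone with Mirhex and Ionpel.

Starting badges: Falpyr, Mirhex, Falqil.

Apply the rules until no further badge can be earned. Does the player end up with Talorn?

No

Talorn would need Mirhex and Valzor (Rule 9), but Valzor is never earned.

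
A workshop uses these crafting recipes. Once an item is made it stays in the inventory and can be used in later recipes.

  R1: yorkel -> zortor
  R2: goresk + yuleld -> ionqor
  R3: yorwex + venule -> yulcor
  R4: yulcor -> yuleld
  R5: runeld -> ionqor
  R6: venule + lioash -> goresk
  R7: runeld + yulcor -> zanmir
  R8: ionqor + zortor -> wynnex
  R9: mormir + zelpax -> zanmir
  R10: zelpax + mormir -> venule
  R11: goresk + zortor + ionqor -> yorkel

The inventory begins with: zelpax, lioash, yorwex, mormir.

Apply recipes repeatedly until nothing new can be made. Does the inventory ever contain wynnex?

No

wynnex would need ionqor and zortor (R8), but zortor is never obtained.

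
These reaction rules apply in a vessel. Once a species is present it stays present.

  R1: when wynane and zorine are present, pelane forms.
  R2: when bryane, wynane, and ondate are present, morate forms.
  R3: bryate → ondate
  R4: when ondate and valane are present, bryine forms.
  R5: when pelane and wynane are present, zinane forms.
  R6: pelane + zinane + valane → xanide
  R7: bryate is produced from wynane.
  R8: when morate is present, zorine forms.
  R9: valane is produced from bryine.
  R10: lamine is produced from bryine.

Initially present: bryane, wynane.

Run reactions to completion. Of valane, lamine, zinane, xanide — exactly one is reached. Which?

zinane

wynane present → bryate forms (R7).
bryate present → ondate forms (R3).
bryane, wynane, and ondate present → morate forms (R2).
morate present → zorine forms (R8).
wynane and zorine present → pelane forms (R1).
pelane and wynane present → zinane forms (R5).
valane would need bryine (R9), but bryine never forms. lamine would need bryine (R10), but bryine never forms. xanide would need pelane, zinane, and valane (R6), but valane never forms.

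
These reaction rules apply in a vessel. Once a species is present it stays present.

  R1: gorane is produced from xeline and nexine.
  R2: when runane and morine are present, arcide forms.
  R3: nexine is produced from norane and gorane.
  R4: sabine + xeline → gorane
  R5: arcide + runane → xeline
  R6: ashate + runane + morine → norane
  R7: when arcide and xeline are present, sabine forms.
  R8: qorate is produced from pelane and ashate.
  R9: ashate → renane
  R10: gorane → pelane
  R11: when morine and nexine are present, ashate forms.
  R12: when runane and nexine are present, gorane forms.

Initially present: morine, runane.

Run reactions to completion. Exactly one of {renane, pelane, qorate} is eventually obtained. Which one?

pelane

runane and morine present → arcide forms (R2).
arcide and runane present → xeline forms (R5).
arcide and xeline present → sabine forms (R7).
sabine and xeline present → gorane forms (R4).
gorane present → pelane forms (R10).
qorate would need pelane and ashate (R8), but ashate never forms. renane would need ashate (R9), but ashate never forms.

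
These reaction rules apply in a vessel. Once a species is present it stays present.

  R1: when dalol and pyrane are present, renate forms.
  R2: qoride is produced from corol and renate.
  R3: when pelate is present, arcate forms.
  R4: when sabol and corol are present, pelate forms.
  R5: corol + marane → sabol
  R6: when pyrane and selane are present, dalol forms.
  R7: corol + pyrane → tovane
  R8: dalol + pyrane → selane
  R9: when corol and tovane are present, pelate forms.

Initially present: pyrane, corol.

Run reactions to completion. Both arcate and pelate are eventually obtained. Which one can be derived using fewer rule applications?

pelate

pelate: corol and pyrane present → tovane forms (R7). corol and tovane present → pelate forms (R9). [2 rule applications]
arcate: corol and pyrane present → tovane forms (R7). corol and tovane present → pelate forms (R9). pelate present → arcate forms (R3). [3 rule applications]
pelate needs fewer.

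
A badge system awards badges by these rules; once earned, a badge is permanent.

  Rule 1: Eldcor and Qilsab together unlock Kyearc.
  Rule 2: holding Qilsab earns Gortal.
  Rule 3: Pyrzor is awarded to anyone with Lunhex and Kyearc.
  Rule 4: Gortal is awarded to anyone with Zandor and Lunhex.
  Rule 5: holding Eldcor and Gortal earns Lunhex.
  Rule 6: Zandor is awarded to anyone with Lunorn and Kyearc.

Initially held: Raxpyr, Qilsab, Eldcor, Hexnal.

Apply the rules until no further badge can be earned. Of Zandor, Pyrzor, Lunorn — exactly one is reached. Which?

Pyrzor

With Qilsab, Gortal is earned (Rule 2).
With Eldcor and Qilsab, Kyearc is earned (Rule 1).
With Eldcor and Gortal, Lunhex is earned (Rule 5).
With Lunhex and Kyearc, Pyrzor is earned (Rule 3).
Zandor would need Lunorn and Kyearc (Rule 6), but Lunorn is never earned. No rule produces Lunorn, and it is not given.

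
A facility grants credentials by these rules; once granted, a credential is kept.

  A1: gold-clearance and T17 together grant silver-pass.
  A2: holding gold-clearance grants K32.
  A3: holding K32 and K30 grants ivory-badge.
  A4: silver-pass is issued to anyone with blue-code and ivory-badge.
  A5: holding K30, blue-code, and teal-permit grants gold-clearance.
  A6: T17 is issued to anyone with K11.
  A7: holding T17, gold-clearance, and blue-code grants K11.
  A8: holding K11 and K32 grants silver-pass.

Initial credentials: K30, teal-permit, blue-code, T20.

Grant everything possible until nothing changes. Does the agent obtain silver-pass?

Holding K30, blue-code, and teal-permit grants gold-clearance (A5).
Holding gold-clearance grants K32 (A2).
Holding K32 and K30 grants ivory-badge (A3).
Holding blue-code and ivory-badge grants silver-pass (A4).

Yes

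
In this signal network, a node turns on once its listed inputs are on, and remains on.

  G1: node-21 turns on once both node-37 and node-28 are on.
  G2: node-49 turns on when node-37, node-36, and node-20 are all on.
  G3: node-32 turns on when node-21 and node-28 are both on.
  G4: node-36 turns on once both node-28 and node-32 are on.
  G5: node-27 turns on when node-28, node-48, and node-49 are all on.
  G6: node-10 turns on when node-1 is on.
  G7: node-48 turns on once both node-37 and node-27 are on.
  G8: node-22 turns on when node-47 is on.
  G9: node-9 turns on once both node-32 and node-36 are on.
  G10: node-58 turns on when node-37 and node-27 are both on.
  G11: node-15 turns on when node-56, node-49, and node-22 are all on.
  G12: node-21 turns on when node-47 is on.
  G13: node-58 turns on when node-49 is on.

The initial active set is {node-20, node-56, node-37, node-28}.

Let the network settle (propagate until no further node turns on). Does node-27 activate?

No

node-27 would need node-28, node-48, and node-49 (G5), but node-48 never turns on.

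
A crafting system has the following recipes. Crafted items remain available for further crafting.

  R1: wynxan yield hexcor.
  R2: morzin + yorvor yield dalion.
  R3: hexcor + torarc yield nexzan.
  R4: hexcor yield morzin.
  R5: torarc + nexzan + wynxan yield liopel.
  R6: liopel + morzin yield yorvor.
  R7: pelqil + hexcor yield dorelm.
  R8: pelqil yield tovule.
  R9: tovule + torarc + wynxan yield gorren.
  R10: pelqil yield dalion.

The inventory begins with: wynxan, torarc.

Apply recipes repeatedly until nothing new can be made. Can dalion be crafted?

Using R1, wynxan makes hexcor.
Using R3, hexcor and torarc make nexzan.
Using R4, hexcor makes morzin.
Using R5, torarc, nexzan, and wynxan make liopel.
liopel + morzin → yorvor (R6).
Using R2, morzin and yorvor make dalion.

Yes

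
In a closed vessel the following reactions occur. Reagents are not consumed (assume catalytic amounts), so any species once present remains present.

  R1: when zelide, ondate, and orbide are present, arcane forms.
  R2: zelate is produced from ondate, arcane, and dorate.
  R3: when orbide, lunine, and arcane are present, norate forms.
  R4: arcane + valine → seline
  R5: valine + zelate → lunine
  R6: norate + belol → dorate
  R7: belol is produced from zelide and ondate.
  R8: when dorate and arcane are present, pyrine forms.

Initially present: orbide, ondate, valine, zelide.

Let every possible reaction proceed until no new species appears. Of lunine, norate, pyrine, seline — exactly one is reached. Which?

zelide, ondate, and orbide present → arcane forms (R1).
arcane and valine present → seline forms (R4).
norate would need orbide, lunine, and arcane (R3), but lunine never forms. pyrine would need dorate and arcane (R8), but dorate never forms. lunine would need valine and zelate (R5), but zelate never forms.

seline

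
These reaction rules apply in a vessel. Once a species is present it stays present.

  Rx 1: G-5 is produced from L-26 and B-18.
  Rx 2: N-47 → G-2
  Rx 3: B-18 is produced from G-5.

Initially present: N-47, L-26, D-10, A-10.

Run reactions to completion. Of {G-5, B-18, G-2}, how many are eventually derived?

N-47 present → G-2 forms (Rx 2).
G-5 would need L-26 and B-18 (Rx 1), but B-18 never forms.
B-18 would need G-5 (Rx 3), but G-5 never forms.
G-2: reached.
Reached: G-2 — 1 of the 3.

1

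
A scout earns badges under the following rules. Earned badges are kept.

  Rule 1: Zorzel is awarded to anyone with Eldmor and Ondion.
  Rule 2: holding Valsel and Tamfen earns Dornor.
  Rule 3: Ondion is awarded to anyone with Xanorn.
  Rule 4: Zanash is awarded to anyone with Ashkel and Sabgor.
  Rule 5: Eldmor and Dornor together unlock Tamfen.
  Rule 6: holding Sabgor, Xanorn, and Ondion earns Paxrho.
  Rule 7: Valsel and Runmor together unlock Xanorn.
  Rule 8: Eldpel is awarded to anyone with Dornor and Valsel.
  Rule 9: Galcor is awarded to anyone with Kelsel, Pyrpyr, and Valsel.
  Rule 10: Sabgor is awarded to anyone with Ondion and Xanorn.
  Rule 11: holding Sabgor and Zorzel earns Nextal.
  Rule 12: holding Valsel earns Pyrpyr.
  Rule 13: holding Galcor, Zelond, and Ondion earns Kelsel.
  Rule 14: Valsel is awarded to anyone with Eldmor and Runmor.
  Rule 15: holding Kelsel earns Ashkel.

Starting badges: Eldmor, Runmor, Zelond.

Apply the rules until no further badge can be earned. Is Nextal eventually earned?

Yes

With Eldmor and Runmor, Valsel is earned (Rule 14).
With Valsel and Runmor, Xanorn is earned (Rule 7).
With Xanorn, Ondion is earned (Rule 3).
With Ondion and Xanorn, Sabgor is earned (Rule 10).
With Eldmor and Ondion, Zorzel is earned (Rule 1).
With Sabgor and Zorzel, Nextal is earned (Rule 11).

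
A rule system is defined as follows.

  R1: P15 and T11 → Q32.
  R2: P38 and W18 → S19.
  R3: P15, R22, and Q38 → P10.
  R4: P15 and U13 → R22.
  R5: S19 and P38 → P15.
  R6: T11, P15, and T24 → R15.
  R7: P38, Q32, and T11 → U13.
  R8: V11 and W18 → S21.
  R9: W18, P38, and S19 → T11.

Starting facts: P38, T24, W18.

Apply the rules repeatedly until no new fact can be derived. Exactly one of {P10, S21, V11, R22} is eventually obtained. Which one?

R22

From P38 and W18, R2 gives S19.
From W18, P38, and S19, R9 gives T11.
From S19 and P38, R5 gives P15.
From P15 and T11, R1 gives Q32.
P38, Q32, and T11 hold, so U13 follows (R7).
P15 and U13 hold, so R22 follows (R4).
No rule produces V11, and it is not given. P10 would need P15, R22, and Q38 (R3), but Q38 is never established. S21 would need V11 and W18 (R8), but V11 is never established.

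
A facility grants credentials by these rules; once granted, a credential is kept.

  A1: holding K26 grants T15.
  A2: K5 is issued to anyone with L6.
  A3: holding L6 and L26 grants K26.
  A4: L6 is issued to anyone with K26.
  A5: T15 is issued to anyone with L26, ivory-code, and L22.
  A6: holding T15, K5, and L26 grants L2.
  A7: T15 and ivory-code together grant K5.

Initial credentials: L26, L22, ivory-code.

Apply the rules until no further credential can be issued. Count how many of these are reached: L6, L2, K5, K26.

2

Holding L26, ivory-code, and L22 grants T15 (A5).
Holding T15 and ivory-code grants K5 (A7).
Holding T15, K5, and L26 grants L2 (A6).
L6 would need K26 (A4), but K26 is never granted.
L2: reached.
K5: reached.
K26 would need L6 and L26 (A3), but L6 is never granted.
Reached: L2 and K5 — 2 of the 4.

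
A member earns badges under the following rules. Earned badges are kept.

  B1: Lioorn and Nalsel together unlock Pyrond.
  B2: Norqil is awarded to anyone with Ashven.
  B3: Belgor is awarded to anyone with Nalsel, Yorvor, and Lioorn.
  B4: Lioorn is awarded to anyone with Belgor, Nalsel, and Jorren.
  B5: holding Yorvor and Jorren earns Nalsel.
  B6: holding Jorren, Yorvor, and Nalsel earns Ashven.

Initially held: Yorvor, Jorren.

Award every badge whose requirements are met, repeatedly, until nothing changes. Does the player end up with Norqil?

Yes

With Yorvor and Jorren, Nalsel is earned (B5).
With Jorren, Yorvor, and Nalsel, Ashven is earned (B6).
With Ashven, Norqil is earned (B2).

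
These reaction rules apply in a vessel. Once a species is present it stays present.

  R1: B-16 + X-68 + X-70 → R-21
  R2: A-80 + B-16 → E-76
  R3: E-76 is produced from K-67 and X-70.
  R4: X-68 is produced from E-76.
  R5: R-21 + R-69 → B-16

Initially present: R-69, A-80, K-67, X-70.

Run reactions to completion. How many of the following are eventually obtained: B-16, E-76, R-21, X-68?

K-67 and X-70 present → E-76 forms (R3).
E-76 present → X-68 forms (R4).
B-16 would need R-21 and R-69 (R5), but R-21 never forms.
E-76: reached.
R-21 would need B-16, X-68, and X-70 (R1), but B-16 never forms.
X-68: reached.
Reached: E-76 and X-68 — 2 of the 4.

2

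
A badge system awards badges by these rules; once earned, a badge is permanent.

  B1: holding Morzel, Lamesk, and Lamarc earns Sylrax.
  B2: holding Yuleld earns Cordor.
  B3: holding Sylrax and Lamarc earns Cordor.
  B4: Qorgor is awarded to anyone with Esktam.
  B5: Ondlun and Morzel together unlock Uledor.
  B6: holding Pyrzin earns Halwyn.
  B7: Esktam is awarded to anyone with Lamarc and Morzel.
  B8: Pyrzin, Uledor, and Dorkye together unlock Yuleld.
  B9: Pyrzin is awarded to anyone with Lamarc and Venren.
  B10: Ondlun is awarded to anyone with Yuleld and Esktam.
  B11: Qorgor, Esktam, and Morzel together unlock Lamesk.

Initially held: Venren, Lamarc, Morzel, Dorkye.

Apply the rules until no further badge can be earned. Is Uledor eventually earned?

Uledor would need Ondlun and Morzel (B5), but Ondlun is never earned.

No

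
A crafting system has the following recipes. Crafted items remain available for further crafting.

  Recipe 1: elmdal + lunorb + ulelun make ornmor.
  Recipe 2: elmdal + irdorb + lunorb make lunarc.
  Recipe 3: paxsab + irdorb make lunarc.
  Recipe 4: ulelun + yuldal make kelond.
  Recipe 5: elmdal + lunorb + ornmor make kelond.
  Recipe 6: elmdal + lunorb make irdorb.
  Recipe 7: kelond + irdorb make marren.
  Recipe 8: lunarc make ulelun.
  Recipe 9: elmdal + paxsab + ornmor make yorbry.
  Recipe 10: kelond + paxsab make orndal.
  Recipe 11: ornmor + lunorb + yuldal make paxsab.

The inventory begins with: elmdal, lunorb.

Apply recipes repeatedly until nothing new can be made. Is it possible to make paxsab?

paxsab would need ornmor, lunorb, and yuldal (Recipe 11), but yuldal is never obtained.

No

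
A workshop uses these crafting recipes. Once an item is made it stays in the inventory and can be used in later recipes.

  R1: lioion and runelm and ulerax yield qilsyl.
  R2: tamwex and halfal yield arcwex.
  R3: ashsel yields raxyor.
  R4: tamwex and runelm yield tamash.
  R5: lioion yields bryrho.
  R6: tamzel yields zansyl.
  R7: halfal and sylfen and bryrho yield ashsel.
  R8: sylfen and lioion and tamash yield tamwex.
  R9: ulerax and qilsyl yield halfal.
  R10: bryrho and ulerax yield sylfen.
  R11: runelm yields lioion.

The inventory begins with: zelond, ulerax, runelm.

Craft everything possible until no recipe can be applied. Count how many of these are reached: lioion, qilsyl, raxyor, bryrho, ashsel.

5

runelm → lioion (R11).
lioion and runelm and ulerax → qilsyl (R1).
lioion → bryrho (R5).
ulerax and qilsyl → halfal (R9).
bryrho and ulerax → sylfen (R10).
halfal and sylfen and bryrho → ashsel (R7).
ashsel → raxyor (R3).
lioion: reached.
qilsyl: reached.
raxyor: reached.
bryrho: reached.
ashsel: reached.
All 5 are reached.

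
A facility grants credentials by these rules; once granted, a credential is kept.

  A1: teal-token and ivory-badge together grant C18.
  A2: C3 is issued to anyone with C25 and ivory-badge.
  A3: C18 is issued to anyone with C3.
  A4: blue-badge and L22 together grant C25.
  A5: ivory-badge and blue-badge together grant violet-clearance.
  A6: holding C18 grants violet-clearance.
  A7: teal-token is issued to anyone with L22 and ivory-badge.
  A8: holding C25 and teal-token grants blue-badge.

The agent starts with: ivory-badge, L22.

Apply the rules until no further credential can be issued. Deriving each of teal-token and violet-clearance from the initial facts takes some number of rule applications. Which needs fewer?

teal-token

teal-token: Holding L22 and ivory-badge grants teal-token (A7). [1 rule application]
violet-clearance: Holding L22 and ivory-badge grants teal-token (A7). Holding teal-token and ivory-badge grants C18 (A1). Holding C18 grants violet-clearance (A6). [3 rule applications]
teal-token needs fewer.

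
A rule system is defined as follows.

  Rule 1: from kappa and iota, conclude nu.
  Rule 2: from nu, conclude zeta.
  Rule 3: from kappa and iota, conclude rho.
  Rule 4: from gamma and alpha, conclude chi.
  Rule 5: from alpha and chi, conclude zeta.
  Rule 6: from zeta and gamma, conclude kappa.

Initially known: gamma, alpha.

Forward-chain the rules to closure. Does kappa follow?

Yes

From gamma and alpha, Rule 4 gives chi.
From alpha and chi, Rule 5 gives zeta.
zeta and gamma hold, so kappa follows (Rule 6).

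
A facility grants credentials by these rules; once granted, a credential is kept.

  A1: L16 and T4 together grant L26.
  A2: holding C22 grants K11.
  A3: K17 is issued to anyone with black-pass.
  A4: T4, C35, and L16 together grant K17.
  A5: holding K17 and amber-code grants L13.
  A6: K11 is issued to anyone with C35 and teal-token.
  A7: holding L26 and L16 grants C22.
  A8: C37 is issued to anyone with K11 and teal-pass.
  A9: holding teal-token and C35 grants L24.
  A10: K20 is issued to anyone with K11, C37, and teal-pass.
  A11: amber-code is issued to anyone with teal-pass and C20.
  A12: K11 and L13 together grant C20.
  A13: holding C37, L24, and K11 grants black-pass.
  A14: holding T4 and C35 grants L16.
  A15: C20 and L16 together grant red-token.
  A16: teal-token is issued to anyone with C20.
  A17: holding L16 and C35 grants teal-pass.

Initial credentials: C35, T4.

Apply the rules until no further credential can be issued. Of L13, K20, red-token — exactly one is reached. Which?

Holding T4 and C35 grants L16 (A14).
Holding L16 and T4 grants L26 (A1).
Holding L16 and C35 grants teal-pass (A17).
Holding L26 and L16 grants C22 (A7).
Holding C22 grants K11 (A2).
Holding K11 and teal-pass grants C37 (A8).
Holding K11, C37, and teal-pass grants K20 (A10).
red-token would need C20 and L16 (A15), but C20 is never granted. L13 would need K17 and amber-code (A5), but amber-code is never granted.

K20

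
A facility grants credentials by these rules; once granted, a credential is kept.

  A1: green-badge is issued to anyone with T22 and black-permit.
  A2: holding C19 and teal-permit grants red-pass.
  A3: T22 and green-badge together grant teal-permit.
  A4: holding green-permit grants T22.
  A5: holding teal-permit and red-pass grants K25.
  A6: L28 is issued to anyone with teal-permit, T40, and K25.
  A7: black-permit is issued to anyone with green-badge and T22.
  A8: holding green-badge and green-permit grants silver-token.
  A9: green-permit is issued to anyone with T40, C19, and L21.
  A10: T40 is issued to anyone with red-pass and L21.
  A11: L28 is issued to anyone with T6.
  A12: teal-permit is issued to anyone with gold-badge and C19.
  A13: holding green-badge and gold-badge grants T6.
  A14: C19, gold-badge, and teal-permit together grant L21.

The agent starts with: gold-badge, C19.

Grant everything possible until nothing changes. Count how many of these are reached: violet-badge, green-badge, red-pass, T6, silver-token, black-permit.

Holding gold-badge and C19 grants teal-permit (A12).
Holding C19 and teal-permit grants red-pass (A2).
No rule produces violet-badge, and it is not given.
green-badge would need T22 and black-permit (A1), but black-permit is never granted.
red-pass: reached.
T6 would need green-badge and gold-badge (A13), but green-badge is never granted.
silver-token would need green-badge and green-permit (A8), but green-badge is never granted.
black-permit would need green-badge and T22 (A7), but green-badge is never granted.
Reached: red-pass — 1 of the 6.

1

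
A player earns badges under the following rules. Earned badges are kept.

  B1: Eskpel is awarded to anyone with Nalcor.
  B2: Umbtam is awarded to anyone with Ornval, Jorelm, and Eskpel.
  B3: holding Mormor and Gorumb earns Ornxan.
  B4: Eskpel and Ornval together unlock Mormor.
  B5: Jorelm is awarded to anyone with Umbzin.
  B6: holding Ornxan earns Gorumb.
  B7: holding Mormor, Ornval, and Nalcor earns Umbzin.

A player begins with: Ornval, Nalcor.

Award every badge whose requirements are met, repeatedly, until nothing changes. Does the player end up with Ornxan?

Ornxan would need Mormor and Gorumb (B3), but Gorumb is never earned.

No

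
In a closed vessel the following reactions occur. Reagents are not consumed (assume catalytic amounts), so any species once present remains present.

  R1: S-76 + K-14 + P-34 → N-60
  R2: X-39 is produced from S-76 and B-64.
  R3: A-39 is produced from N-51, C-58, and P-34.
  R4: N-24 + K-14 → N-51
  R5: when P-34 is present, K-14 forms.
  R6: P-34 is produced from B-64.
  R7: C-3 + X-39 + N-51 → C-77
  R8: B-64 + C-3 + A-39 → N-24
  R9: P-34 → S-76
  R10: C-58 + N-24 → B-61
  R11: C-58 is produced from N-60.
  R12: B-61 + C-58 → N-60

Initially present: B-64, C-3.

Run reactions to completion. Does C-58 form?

B-64 present → P-34 forms (R6).
P-34 present → S-76 forms (R9).
P-34 present → K-14 forms (R5).
S-76, K-14, and P-34 present → N-60 forms (R1).
N-60 present → C-58 forms (R11).

Yes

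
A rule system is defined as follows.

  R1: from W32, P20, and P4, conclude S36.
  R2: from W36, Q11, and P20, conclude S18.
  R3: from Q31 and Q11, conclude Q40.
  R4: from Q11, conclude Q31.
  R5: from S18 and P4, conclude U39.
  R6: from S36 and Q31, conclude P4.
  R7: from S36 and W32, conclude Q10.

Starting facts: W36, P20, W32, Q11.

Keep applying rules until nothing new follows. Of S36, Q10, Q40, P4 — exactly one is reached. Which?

From Q11, R4 gives Q31.
From Q31 and Q11, R3 gives Q40.
P4 would need S36 and Q31 (R6), but S36 is never established. S36 would need W32, P20, and P4 (R1), but P4 is never established. Q10 would need S36 and W32 (R7), but S36 is never established.

Q40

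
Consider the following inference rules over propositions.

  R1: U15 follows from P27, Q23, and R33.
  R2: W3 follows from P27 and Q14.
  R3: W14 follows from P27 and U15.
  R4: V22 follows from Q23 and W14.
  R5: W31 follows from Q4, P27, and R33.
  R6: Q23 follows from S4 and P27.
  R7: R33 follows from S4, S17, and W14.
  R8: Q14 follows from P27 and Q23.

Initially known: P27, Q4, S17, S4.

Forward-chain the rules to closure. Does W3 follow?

S4 and P27 hold, so Q23 follows (R6).
From P27 and Q23, R8 gives Q14.
P27 and Q14 hold, so W3 follows (R2).

Yes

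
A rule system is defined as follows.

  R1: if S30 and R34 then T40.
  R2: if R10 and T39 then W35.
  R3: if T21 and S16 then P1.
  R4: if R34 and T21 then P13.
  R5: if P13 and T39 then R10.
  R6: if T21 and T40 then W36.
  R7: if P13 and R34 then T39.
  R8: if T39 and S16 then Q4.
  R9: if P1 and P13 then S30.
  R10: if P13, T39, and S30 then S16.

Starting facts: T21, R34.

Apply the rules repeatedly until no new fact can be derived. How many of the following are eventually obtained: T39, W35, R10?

From R34 and T21, R4 gives P13.
From P13 and R34, R7 gives T39.
P13 and T39 hold, so R10 follows (R5).
R10 and T39 hold, so W35 follows (R2).
T39: reached.
W35: reached.
R10: reached.
All 3 are reached.

3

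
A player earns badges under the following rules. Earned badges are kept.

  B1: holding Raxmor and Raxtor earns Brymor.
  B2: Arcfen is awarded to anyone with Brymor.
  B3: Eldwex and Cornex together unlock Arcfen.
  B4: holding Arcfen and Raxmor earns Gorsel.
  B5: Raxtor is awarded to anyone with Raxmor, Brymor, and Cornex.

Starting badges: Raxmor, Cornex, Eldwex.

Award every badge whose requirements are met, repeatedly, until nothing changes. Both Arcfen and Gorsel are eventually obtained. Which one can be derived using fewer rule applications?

Arcfen

Arcfen: With Eldwex and Cornex, Arcfen is earned (B3). [1 rule application]
Gorsel: With Eldwex and Cornex, Arcfen is earned (B3). With Arcfen and Raxmor, Gorsel is earned (B4). [2 rule applications]
Arcfen needs fewer.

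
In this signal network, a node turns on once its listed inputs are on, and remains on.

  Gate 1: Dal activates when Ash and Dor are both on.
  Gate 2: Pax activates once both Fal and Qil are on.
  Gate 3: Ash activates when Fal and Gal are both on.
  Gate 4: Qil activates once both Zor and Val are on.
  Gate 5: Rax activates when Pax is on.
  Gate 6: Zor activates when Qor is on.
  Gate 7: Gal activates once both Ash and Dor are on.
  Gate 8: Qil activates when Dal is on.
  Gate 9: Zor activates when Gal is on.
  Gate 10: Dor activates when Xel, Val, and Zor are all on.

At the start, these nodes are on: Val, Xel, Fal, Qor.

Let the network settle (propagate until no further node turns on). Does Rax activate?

Yes

Gate 6: Qor on → Zor on.
Zor and Val are on, so Qil activates (Gate 4).
Fal and Qil are on, so Pax activates (Gate 2).
Pax is on, so Rax activates (Gate 5).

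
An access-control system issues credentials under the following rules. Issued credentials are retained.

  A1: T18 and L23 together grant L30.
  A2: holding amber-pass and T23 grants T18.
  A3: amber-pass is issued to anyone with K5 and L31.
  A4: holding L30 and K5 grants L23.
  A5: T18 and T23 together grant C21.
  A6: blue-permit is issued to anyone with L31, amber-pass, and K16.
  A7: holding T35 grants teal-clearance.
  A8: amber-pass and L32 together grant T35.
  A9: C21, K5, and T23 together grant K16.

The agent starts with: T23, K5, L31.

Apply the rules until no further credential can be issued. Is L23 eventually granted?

L23 would need L30 and K5 (A4), but L30 is never granted.

No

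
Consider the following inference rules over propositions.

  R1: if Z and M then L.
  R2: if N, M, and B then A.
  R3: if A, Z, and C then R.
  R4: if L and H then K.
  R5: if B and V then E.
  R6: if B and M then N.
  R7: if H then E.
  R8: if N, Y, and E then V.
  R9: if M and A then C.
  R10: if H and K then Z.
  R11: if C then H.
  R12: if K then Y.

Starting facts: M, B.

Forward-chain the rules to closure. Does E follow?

B and M hold, so N follows (R6).
N, M, and B hold, so A follows (R2).
From M and A, R9 gives C.
From C, R11 gives H.
From H, R7 gives E.

Yes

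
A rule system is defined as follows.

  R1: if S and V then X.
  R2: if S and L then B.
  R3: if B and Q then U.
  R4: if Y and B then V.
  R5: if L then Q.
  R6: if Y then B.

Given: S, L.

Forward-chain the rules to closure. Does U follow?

Yes

S and L hold, so B follows (R2).
L holds, so Q follows (R5).
From B and Q, R3 gives U.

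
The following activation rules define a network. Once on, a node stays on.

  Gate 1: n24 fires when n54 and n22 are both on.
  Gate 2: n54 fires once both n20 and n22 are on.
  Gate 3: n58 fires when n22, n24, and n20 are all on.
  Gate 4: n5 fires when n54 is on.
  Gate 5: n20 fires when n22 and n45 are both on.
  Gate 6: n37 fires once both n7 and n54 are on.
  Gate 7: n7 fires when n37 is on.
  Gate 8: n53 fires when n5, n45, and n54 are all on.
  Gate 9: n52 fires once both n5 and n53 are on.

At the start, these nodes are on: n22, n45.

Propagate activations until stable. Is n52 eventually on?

n22 and n45 are on, so n20 fires (Gate 5).
Gate 2: n20 and n22 on → n54 on.
n54 is on, so n5 fires (Gate 4).
Gate 8: n5, n45, and n54 on → n53 on.
n5 and n53 are on, so n52 fires (Gate 9).

Yes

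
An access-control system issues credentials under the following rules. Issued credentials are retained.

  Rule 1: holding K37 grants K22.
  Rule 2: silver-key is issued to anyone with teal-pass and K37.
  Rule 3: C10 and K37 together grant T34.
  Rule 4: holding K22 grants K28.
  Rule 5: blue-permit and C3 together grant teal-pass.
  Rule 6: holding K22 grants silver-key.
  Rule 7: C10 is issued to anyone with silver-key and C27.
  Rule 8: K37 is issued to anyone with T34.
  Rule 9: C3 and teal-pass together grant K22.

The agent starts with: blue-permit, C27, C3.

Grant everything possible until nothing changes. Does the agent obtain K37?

No

K37 would need T34 (Rule 8), but T34 is never granted.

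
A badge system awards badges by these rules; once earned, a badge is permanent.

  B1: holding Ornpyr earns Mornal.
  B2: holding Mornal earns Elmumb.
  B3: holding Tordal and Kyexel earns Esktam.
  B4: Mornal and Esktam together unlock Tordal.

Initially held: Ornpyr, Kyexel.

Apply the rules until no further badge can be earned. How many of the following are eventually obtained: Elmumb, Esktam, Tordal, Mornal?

2

With Ornpyr, Mornal is earned (B1).
With Mornal, Elmumb is earned (B2).
Elmumb: reached.
Esktam would need Tordal and Kyexel (B3), but Tordal is never earned.
Tordal would need Mornal and Esktam (B4), but Esktam is never earned.
Mornal: reached.
Reached: Elmumb and Mornal — 2 of the 4.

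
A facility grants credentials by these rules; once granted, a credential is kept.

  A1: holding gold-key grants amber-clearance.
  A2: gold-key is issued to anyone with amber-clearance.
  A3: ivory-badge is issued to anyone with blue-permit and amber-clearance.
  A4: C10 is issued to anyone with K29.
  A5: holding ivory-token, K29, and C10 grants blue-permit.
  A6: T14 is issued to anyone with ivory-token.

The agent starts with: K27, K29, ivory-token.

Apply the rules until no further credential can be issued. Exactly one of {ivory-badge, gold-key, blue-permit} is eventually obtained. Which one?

blue-permit

Holding K29 grants C10 (A4).
Holding ivory-token, K29, and C10 grants blue-permit (A5).
ivory-badge would need blue-permit and amber-clearance (A3), but amber-clearance is never granted. gold-key would need amber-clearance (A2), but amber-clearance is never granted.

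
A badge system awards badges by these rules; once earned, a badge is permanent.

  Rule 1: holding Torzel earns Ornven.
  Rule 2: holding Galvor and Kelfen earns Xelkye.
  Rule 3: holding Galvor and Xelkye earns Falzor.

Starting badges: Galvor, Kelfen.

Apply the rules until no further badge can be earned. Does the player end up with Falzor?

Yes

With Galvor and Kelfen, Xelkye is earned (Rule 2).
With Galvor and Xelkye, Falzor is earned (Rule 3).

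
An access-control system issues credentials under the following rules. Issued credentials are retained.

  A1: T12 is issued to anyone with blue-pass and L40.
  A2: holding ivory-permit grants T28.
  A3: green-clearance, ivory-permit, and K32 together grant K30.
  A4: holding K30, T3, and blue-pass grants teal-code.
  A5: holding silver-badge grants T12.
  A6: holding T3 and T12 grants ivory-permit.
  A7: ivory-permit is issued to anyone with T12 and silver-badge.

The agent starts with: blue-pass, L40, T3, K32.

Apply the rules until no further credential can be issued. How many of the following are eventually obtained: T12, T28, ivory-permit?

Holding blue-pass and L40 grants T12 (A1).
Holding T3 and T12 grants ivory-permit (A6).
Holding ivory-permit grants T28 (A2).
T12: reached.
T28: reached.
ivory-permit: reached.
All 3 are reached.

3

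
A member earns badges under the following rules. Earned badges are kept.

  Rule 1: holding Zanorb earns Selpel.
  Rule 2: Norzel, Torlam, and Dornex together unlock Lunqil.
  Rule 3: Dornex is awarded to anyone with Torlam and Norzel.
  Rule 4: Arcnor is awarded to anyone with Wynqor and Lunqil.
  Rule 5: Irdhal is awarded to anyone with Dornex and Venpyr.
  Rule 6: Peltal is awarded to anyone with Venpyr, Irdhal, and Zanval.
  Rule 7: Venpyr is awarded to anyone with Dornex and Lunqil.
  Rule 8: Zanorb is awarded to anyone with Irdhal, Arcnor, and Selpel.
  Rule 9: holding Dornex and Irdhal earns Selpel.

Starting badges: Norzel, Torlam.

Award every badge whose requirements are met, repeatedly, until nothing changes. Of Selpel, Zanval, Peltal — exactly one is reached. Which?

Selpel

With Torlam and Norzel, Dornex is earned (Rule 3).
With Norzel, Torlam, and Dornex, Lunqil is earned (Rule 2).
With Dornex and Lunqil, Venpyr is earned (Rule 7).
With Dornex and Venpyr, Irdhal is earned (Rule 5).
With Dornex and Irdhal, Selpel is earned (Rule 9).
Peltal would need Venpyr, Irdhal, and Zanval (Rule 6), but Zanval is never earned. No rule produces Zanval, and it is not given.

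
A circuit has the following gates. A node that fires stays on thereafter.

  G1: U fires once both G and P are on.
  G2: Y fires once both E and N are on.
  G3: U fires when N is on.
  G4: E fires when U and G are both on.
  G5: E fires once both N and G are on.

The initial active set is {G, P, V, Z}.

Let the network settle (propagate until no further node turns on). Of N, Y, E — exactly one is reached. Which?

G and P are on, so U fires (G1).
U and G are on, so E fires (G4).
No rule produces N, and it is not given. Y would need E and N (G2), but N never turns on.

E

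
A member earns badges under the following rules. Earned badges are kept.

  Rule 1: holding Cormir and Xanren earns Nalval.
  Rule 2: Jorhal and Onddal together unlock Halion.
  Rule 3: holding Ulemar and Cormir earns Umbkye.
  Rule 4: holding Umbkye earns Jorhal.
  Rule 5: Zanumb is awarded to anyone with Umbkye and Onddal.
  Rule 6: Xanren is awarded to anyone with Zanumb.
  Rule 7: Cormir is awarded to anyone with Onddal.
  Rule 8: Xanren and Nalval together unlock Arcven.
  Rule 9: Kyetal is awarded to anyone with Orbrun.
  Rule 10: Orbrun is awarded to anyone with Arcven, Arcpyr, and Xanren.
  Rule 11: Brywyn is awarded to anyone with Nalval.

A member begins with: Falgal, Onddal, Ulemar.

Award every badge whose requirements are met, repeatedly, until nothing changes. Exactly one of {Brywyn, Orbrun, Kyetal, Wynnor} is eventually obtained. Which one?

With Onddal, Cormir is earned (Rule 7).
With Ulemar and Cormir, Umbkye is earned (Rule 3).
With Umbkye and Onddal, Zanumb is earned (Rule 5).
With Zanumb, Xanren is earned (Rule 6).
With Cormir and Xanren, Nalval is earned (Rule 1).
With Nalval, Brywyn is earned (Rule 11).
Kyetal would need Orbrun (Rule 9), but Orbrun is never earned. No rule produces Wynnor, and it is not given. Orbrun would need Arcven, Arcpyr, and Xanren (Rule 10), but Arcpyr is never earned.

Brywyn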